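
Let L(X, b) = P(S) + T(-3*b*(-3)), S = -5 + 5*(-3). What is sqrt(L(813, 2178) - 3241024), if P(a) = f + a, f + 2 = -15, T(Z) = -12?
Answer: I*sqrt(3241073) ≈ 1800.3*I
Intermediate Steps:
f = -17 (f = -2 - 15 = -17)
S = -20 (S = -5 - 15 = -20)
P(a) = -17 + a
L(X, b) = -49 (L(X, b) = (-17 - 20) - 12 = -37 - 12 = -49)
sqrt(L(813, 2178) - 3241024) = sqrt(-49 - 3241024) = sqrt(-3241073) = I*sqrt(3241073)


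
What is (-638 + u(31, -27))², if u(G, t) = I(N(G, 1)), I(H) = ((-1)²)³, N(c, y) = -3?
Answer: 405769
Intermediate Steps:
I(H) = 1 (I(H) = 1³ = 1)
u(G, t) = 1
(-638 + u(31, -27))² = (-638 + 1)² = (-637)² = 405769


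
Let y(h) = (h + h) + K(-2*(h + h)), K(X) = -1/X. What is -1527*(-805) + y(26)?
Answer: 127845849/104 ≈ 1.2293e+6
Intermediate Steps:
y(h) = 2*h + 1/(4*h) (y(h) = (h + h) - 1/((-2*(h + h))) = 2*h - 1/((-4*h)) = 2*h - (-1)/(4*h) = 2*h + 1/(4*h))
-1527*(-805) + y(26) = -1527*(-805) + (2*26 + (¼)/26) = 1229235 + (52 + (¼)*(1/26)) = 1229235 + (52 + 1/104) = 1229235 + 5409/104 = 127845849/104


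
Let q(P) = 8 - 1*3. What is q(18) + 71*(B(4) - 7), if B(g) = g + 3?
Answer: 5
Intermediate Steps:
q(P) = 5 (q(P) = 8 - 3 = 5)
B(g) = 3 + g
q(18) + 71*(B(4) - 7) = 5 + 71*((3 + 4) - 7) = 5 + 71*(7 - 7) = 5 + 71*0 = 5 + 0 = 5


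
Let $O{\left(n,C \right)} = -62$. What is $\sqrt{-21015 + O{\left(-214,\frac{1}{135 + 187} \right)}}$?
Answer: $i \sqrt{21077} \approx 145.18 i$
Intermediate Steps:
$\sqrt{-21015 + O{\left(-214,\frac{1}{135 + 187} \right)}} = \sqrt{-21015 - 62} = \sqrt{-21077} = i \sqrt{21077}$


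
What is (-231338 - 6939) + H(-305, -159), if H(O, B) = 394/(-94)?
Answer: -11199216/47 ≈ -2.3828e+5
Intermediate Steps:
H(O, B) = -197/47 (H(O, B) = 394*(-1/94) = -197/47)
(-231338 - 6939) + H(-305, -159) = (-231338 - 6939) - 197/47 = -238277 - 197/47 = -11199216/47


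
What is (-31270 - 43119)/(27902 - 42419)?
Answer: 74389/14517 ≈ 5.1243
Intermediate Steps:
(-31270 - 43119)/(27902 - 42419) = -74389/(-14517) = -74389*(-1/14517) = 74389/14517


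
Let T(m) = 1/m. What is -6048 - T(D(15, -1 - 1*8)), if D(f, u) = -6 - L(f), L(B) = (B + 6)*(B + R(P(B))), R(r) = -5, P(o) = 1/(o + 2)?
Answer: -1306367/216 ≈ -6048.0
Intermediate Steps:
P(o) = 1/(2 + o)
L(B) = (-5 + B)*(6 + B) (L(B) = (B + 6)*(B - 5) = (6 + B)*(-5 + B) = (-5 + B)*(6 + B))
D(f, u) = 24 - f - f² (D(f, u) = -6 - (-30 + f + f²) = -6 + (30 - f - f²) = 24 - f - f²)
-6048 - T(D(15, -1 - 1*8)) = -6048 - 1/(24 - 1*15 - 1*15²) = -6048 - 1/(24 - 15 - 1*225) = -6048 - 1/(24 - 15 - 225) = -6048 - 1/(-216) = -6048 - 1*(-1/216) = -6048 + 1/216 = -1306367/216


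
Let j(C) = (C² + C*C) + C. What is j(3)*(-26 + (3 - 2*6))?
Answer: -735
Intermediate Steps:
j(C) = C + 2*C² (j(C) = (C² + C²) + C = 2*C² + C = C + 2*C²)
j(3)*(-26 + (3 - 2*6)) = (3*(1 + 2*3))*(-26 + (3 - 2*6)) = (3*(1 + 6))*(-26 + (3 - 12)) = (3*7)*(-26 - 9) = 21*(-35) = -735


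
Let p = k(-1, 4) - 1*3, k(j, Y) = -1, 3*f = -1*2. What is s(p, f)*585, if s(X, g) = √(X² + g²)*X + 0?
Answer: -1560*√37 ≈ -9489.1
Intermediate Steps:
f = -⅔ (f = (-1*2)/3 = (⅓)*(-2) = -⅔ ≈ -0.66667)
p = -4 (p = -1 - 1*3 = -1 - 3 = -4)
s(X, g) = X*√(X² + g²) (s(X, g) = X*√(X² + g²) + 0 = X*√(X² + g²))
s(p, f)*585 = -4*√((-4)² + (-⅔)²)*585 = -4*√(16 + 4/9)*585 = -8*√37/3*585 = -1560*√37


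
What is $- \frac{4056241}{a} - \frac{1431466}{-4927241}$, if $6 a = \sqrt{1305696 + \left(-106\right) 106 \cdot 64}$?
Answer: $\frac{1431466}{4927241} - \frac{12168723 \sqrt{36662}}{73324} \approx -31776.0$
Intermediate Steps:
$a = \frac{2 \sqrt{36662}}{3}$ ($a = \frac{\sqrt{1305696 + \left(-106\right) 106 \cdot 64}}{6} = \frac{\sqrt{1305696 - 719104}}{6} = \frac{\sqrt{586592}}{6} = \frac{4 \sqrt{36662}}{6} = \frac{2 \sqrt{36662}}{3} \approx 127.65$)
$- \frac{4056241}{a} - \frac{1431466}{-4927241} = - \frac{4056241}{\frac{2}{3} \sqrt{36662}} - \frac{1431466}{-4927241} = - 4056241 \frac{3 \sqrt{36662}}{73324} - - \frac{1431466}{4927241} = - \frac{12168723 \sqrt{36662}}{73324} + \frac{1431466}{4927241} = \frac{1431466}{4927241} - \frac{12168723 \sqrt{36662}}{73324}$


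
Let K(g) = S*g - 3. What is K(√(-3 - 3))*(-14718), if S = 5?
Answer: 44154 - 73590*I*√6 ≈ 44154.0 - 1.8026e+5*I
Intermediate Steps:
K(g) = -3 + 5*g (K(g) = 5*g - 3 = -3 + 5*g)
K(√(-3 - 3))*(-14718) = (-3 + 5*√(-3 - 3))*(-14718) = (-3 + 5*√(-6))*(-14718) = (-3 + 5*(I*√6))*(-14718) = (-3 + 5*I*√6)*(-14718) = 44154 - 73590*I*√6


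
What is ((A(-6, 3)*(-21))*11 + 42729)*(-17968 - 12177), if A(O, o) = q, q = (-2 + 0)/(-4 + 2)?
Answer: -1281102210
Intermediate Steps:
q = 1 (q = -2/(-2) = -2*(-1/2) = 1)
A(O, o) = 1
((A(-6, 3)*(-21))*11 + 42729)*(-17968 - 12177) = ((1*(-21))*11 + 42729)*(-17968 - 12177) = (-21*11 + 42729)*(-30145) = (-231 + 42729)*(-30145) = 42498*(-30145) = -1281102210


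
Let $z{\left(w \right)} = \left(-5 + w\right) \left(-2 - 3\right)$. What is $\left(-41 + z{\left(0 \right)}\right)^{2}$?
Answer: $256$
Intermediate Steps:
$z{\left(w \right)} = 25 - 5 w$ ($z{\left(w \right)} = \left(-5 + w\right) \left(-5\right) = 25 - 5 w$)
$\left(-41 + z{\left(0 \right)}\right)^{2} = \left(-41 + \left(25 - 0\right)\right)^{2} = \left(-41 + \left(25 + 0\right)\right)^{2} = \left(-41 + 25\right)^{2} = \left(-16\right)^{2} = 256$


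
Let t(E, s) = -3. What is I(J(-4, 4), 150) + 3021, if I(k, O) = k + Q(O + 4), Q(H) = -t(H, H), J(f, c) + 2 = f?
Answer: 3018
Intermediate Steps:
J(f, c) = -2 + f
Q(H) = 3 (Q(H) = -1*(-3) = 3)
I(k, O) = 3 + k (I(k, O) = k + 3 = 3 + k)
I(J(-4, 4), 150) + 3021 = (3 + (-2 - 4)) + 3021 = (3 - 6) + 3021 = -3 + 3021 = 3018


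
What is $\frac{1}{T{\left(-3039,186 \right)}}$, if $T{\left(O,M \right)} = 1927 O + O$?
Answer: $- \frac{1}{5859192} \approx -1.7067 \cdot 10^{-7}$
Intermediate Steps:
$T{\left(O,M \right)} = 1928 O$
$\frac{1}{T{\left(-3039,186 \right)}} = \frac{1}{1928 \left(-3039\right)} = \frac{1}{-5859192} = - \frac{1}{5859192}$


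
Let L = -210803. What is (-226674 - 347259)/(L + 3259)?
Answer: 573933/207544 ≈ 2.7654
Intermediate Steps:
(-226674 - 347259)/(L + 3259) = (-226674 - 347259)/(-210803 + 3259) = -573933/(-207544) = -573933*(-1/207544) = 573933/207544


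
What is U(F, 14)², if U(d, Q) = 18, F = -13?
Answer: 324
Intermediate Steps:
U(F, 14)² = 18² = 324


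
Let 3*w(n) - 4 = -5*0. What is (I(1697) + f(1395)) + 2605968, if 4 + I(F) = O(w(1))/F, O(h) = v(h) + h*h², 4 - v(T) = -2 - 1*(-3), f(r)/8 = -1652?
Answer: 118797120757/45819 ≈ 2.5927e+6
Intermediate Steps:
f(r) = -13216 (f(r) = 8*(-1652) = -13216)
w(n) = 4/3 (w(n) = 4/3 + (-5*0)/3 = 4/3 + (⅓)*0 = 4/3 + 0 = 4/3)
v(T) = 3 (v(T) = 4 - (-2 - 1*(-3)) = 4 - (-2 + 3) = 4 - 1*1 = 4 - 1 = 3)
O(h) = 3 + h³ (O(h) = 3 + h*h² = 3 + h³)
I(F) = -4 + 145/(27*F) (I(F) = -4 + (3 + (4/3)³)/F = -4 + (3 + 64/27)/F = -4 + 145/(27*F))
(I(1697) + f(1395)) + 2605968 = ((-4 + (145/27)/1697) - 13216) + 2605968 = ((-4 + (145/27)*(1/1697)) - 13216) + 2605968 = ((-4 + 145/45819) - 13216) + 2605968 = (-183131/45819 - 13216) + 2605968 = -605727035/45819 + 2605968 = 118797120757/45819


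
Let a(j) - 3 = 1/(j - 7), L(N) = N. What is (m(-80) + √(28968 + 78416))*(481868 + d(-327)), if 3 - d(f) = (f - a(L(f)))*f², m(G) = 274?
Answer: 1636677674005/167 + 11946552365*√26846/167 ≈ 2.1521e+10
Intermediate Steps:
a(j) = 3 + 1/(-7 + j) (a(j) = 3 + 1/(j - 7) = 3 + 1/(-7 + j))
d(f) = 3 - f²*(f - (-20 + 3*f)/(-7 + f)) (d(f) = 3 - (f - (-20 + 3*f)/(-7 + f))*f² = 3 - f²*(f - (-20 + 3*f)/(-7 + f)))
(m(-80) + √(28968 + 78416))*(481868 + d(-327)) = (274 + √(28968 + 78416))*(481868 + ((-327)²*(-20 + 3*(-327)) + (-7 - 327)*(3 - 1*(-327)³))/(-7 - 327)) = (274 + √107384)*(481868 + (106929*(-20 - 981) - 334*(3 - 1*(-34965783)))/(-334)) = (274 + 2*√26846)*(481868 - (106929*(-1001) - 334*(3 + 34965783))/334) = (274 + 2*√26846)*(481868 - (-107035929 - 334*34965786)/334) = (274 + 2*√26846)*(481868 - (-107035929 - 11678572524)/334) = (274 + 2*√26846)*(481868 - 1/334*(-11785608453)) = (274 + 2*√26846)*(481868 + 11785608453/334) = (274 + 2*√26846)*(11946552365/334) = 1636677674005/167 + 11946552365*√26846/167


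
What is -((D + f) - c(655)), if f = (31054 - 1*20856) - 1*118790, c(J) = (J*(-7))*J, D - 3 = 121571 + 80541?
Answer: -3096698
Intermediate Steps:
D = 202115 (D = 3 + (121571 + 80541) = 3 + 202112 = 202115)
c(J) = -7*J² (c(J) = (-7*J)*J = -7*J²)
f = -108592 (f = (31054 - 20856) - 118790 = 10198 - 118790 = -108592)
-((D + f) - c(655)) = -((202115 - 108592) - (-7)*655²) = -(93523 - (-7)*429025) = -(93523 - 1*(-3003175)) = -(93523 + 3003175) = -1*3096698 = -3096698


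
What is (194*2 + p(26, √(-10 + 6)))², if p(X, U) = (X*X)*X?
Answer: 322705296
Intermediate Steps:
p(X, U) = X³ (p(X, U) = X²*X = X³)
(194*2 + p(26, √(-10 + 6)))² = (194*2 + 26³)² = (388 + 17576)² = 17964² = 322705296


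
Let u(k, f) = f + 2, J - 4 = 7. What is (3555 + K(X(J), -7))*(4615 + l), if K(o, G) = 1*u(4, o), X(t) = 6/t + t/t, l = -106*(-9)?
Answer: 217992936/11 ≈ 1.9818e+7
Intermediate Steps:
J = 11 (J = 4 + 7 = 11)
l = 954
u(k, f) = 2 + f
X(t) = 1 + 6/t (X(t) = 6/t + 1 = 1 + 6/t)
K(o, G) = 2 + o (K(o, G) = 1*(2 + o) = 2 + o)
(3555 + K(X(J), -7))*(4615 + l) = (3555 + (2 + (6 + 11)/11))*(4615 + 954) = (3555 + (2 + (1/11)*17))*5569 = (3555 + (2 + 17/11))*5569 = (3555 + 39/11)*5569 = (39144/11)*5569 = 217992936/11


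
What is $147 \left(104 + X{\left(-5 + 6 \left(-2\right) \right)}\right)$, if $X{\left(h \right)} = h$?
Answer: $12789$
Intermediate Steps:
$147 \left(104 + X{\left(-5 + 6 \left(-2\right) \right)}\right) = 147 \left(104 + \left(-5 + 6 \left(-2\right)\right)\right) = 147 \left(104 - 17\right) = 147 \cdot 87 = 12789$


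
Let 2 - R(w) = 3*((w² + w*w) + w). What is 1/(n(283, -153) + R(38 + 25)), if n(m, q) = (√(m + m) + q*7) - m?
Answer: -25355/642875459 - √566/642875459 ≈ -3.9477e-5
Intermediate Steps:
R(w) = 2 - 6*w² - 3*w (R(w) = 2 - 3*((w² + w*w) + w) = 2 - 3*((w² + w²) + w) = 2 - 3*(2*w² + w) = 2 - 3*(w + 2*w²) = 2 - (3*w + 6*w²) = 2 + (-6*w² - 3*w) = 2 - 6*w² - 3*w)
n(m, q) = -m + 7*q + √2*√m (n(m, q) = (√(2*m) + 7*q) - m = (√2*√m + 7*q) - m = (7*q + √2*√m) - m = -m + 7*q + √2*√m)
1/(n(283, -153) + R(38 + 25)) = 1/((-1*283 + 7*(-153) + √2*√283) + (2 - 6*(38 + 25)² - 3*(38 + 25))) = 1/((-283 - 1071 + √566) + (2 - 6*63² - 3*63)) = 1/((-1354 + √566) + (2 - 6*3969 - 189)) = 1/((-1354 + √566) + (2 - 23814 - 189)) = 1/((-1354 + √566) - 24001) = 1/(-25355 + √566)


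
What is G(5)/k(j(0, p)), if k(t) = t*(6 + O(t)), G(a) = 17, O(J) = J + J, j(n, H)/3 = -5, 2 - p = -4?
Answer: 17/360 ≈ 0.047222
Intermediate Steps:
p = 6 (p = 2 - 1*(-4) = 2 + 4 = 6)
j(n, H) = -15 (j(n, H) = 3*(-5) = -15)
O(J) = 2*J
k(t) = t*(6 + 2*t)
G(5)/k(j(0, p)) = 17/((2*(-15)*(3 - 15))) = 17/((2*(-15)*(-12))) = 17/360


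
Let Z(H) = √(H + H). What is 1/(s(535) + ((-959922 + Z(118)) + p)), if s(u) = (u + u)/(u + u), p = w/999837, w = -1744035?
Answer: -26655828750246204/25587536279488855388485 - 111074891841*√59/51175072558977710776970 ≈ -1.0418e-6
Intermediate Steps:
p = -581345/333279 (p = -1744035/999837 = -1744035*1/999837 = -581345/333279 ≈ -1.7443)
Z(H) = √2*√H (Z(H) = √(2*H) = √2*√H)
s(u) = 1 (s(u) = (2*u)/((2*u)) = (2*u)*(1/(2*u)) = 1)
1/(s(535) + ((-959922 + Z(118)) + p)) = 1/(1 + ((-959922 + √2*√118) - 581345/333279)) = 1/(1 + ((-959922 + 2*√59) - 581345/333279)) = 1/(1 + (-319922425583/333279 + 2*√59)) = 1/(-319922092304/333279 + 2*√59)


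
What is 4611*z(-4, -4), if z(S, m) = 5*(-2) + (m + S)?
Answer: -82998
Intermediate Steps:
z(S, m) = -10 + S + m (z(S, m) = -10 + (S + m) = -10 + S + m)
4611*z(-4, -4) = 4611*(-10 - 4 - 4) = 4611*(-18) = -82998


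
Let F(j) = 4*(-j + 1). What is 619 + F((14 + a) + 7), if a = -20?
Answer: 619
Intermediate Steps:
F(j) = 4 - 4*j (F(j) = 4*(1 - j) = 4 - 4*j)
619 + F((14 + a) + 7) = 619 + (4 - 4*((14 - 20) + 7)) = 619 + (4 - 4*(-6 + 7)) = 619 + (4 - 4*1) = 619 + (4 - 4) = 619 + 0 = 619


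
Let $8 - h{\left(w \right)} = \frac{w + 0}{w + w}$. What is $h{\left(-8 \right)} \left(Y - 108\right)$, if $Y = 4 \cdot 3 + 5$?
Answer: $- \frac{1365}{2} \approx -682.5$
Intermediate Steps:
$h{\left(w \right)} = \frac{15}{2}$ ($h{\left(w \right)} = 8 - \frac{w + 0}{w + w} = 8 - \frac{w}{2 w} = 8 - w \frac{1}{2 w} = 8 - \frac{1}{2} = \frac{15}{2}$)
$Y = 17$ ($Y = 12 + 5 = 17$)
$h{\left(-8 \right)} \left(Y - 108\right) = \frac{15 \left(17 - 108\right)}{2} = \frac{15}{2} \left(-91\right) = - \frac{1365}{2}$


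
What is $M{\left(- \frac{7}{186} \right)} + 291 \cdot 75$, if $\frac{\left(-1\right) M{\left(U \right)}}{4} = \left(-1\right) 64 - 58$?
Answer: $22313$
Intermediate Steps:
$M{\left(U \right)} = 488$ ($M{\left(U \right)} = - 4 \left(\left(-1\right) 64 - 58\right) = - 4 \left(-64 - 58\right) = \left(-4\right) \left(-122\right) = 488$)
$M{\left(- \frac{7}{186} \right)} + 291 \cdot 75 = 488 + 291 \cdot 75 = 488 + 21825 = 22313$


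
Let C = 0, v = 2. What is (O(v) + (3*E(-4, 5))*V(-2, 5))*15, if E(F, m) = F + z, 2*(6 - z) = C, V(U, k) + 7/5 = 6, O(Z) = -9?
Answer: 279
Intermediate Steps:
V(U, k) = 23/5 (V(U, k) = -7/5 + 6 = 23/5)
z = 6 (z = 6 - ½*0 = 6 + 0 = 6)
E(F, m) = 6 + F (E(F, m) = F + 6 = 6 + F)
(O(v) + (3*E(-4, 5))*V(-2, 5))*15 = (-9 + (3*(6 - 4))*(23/5))*15 = (-9 + (3*2)*(23/5))*15 = (-9 + 6*(23/5))*15 = (-9 + 138/5)*15 = (93/5)*15 = 279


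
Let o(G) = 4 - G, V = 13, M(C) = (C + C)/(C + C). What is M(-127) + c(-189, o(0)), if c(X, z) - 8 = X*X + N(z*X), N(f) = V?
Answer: 35743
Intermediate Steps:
M(C) = 1 (M(C) = (2*C)/((2*C)) = (2*C)*(1/(2*C)) = 1)
N(f) = 13
c(X, z) = 21 + X² (c(X, z) = 8 + (X*X + 13) = 8 + (X² + 13) = 8 + (13 + X²) = 21 + X²)
M(-127) + c(-189, o(0)) = 1 + (21 + (-189)²) = 1 + (21 + 35721) = 1 + 35742 = 35743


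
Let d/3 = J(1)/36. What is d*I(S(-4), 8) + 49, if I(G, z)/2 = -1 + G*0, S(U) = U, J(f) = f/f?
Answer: 293/6 ≈ 48.833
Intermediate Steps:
J(f) = 1
I(G, z) = -2 (I(G, z) = 2*(-1 + G*0) = 2*(-1 + 0) = 2*(-1) = -2)
d = 1/12 (d = 3*(1/36) = 1/12 ≈ 0.083333)
d*I(S(-4), 8) + 49 = (1/12)*(-2) + 49 = -⅙ + 49 = 293/6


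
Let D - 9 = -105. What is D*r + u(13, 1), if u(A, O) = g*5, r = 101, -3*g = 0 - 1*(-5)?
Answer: -29113/3 ≈ -9704.3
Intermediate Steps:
D = -96 (D = 9 - 105 = -96)
g = -5/3 (g = -(0 - 1*(-5))/3 = -(0 + 5)/3 = -1/3*5 = -5/3 ≈ -1.6667)
u(A, O) = -25/3 (u(A, O) = -5/3*5 = -25/3)
D*r + u(13, 1) = -96*101 - 25/3 = -9696 - 25/3 = -29113/3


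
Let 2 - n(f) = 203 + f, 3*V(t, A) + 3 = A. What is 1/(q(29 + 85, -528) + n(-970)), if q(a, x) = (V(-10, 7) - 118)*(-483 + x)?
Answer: 1/118719 ≈ 8.4232e-6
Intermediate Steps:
V(t, A) = -1 + A/3
n(f) = -201 - f (n(f) = 2 - (203 + f) = 2 + (-203 - f) = -201 - f)
q(a, x) = 56350 - 350*x/3 (q(a, x) = ((-1 + (1/3)*7) - 118)*(-483 + x) = ((-1 + 7/3) - 118)*(-483 + x) = (4/3 - 118)*(-483 + x) = -350*(-483 + x)/3 = 56350 - 350*x/3)
1/(q(29 + 85, -528) + n(-970)) = 1/((56350 - 350/3*(-528)) + (-201 - 1*(-970))) = 1/((56350 + 61600) + (-201 + 970)) = 1/(117950 + 769) = 1/118719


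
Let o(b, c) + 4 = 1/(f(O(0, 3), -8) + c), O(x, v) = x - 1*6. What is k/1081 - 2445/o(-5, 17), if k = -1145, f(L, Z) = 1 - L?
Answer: 12664861/20539 ≈ 616.63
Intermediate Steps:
O(x, v) = -6 + x (O(x, v) = x - 6 = -6 + x)
o(b, c) = -4 + 1/(7 + c) (o(b, c) = -4 + 1/((1 - (-6 + 0)) + c) = -4 + 1/((1 - 1*(-6)) + c) = -4 + 1/((1 + 6) + c) = -4 + 1/(7 + c))
k/1081 - 2445/o(-5, 17) = -1145/1081 - 2445*(7 + 17)/(-27 - 4*17) = -1145*1/1081 - 2445*24/(-27 - 68) = -1145/1081 - 2445/((1/24)*(-95)) = -1145/1081 - 2445/(-95/24) = -1145/1081 - 2445*(-24/95) = -1145/1081 + 11736/19 = 12664861/20539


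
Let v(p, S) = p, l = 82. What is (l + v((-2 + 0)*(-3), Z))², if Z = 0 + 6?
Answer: 7744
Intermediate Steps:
Z = 6
(l + v((-2 + 0)*(-3), Z))² = (82 + (-2 + 0)*(-3))² = (82 - 2*(-3))² = (82 + 6)² = 88² = 7744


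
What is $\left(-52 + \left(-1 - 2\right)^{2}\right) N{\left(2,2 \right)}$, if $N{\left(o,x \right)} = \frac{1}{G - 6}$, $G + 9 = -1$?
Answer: $\frac{43}{16} \approx 2.6875$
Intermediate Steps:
$G = -10$ ($G = -9 - 1 = -10$)
$N{\left(o,x \right)} = - \frac{1}{16}$ ($N{\left(o,x \right)} = \frac{1}{-10 - 6} = \frac{1}{-16} = - \frac{1}{16}$)
$\left(-52 + \left(-1 - 2\right)^{2}\right) N{\left(2,2 \right)} = \left(-52 + \left(-1 - 2\right)^{2}\right) \left(- \frac{1}{16}\right) = \left(-52 + \left(-3\right)^{2}\right) \left(- \frac{1}{16}\right) = \left(-52 + 9\right) \left(- \frac{1}{16}\right) = \left(-43\right) \left(- \frac{1}{16}\right) = \frac{43}{16}$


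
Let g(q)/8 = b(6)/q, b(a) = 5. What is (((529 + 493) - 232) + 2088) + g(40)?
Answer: 2879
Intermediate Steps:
g(q) = 40/q (g(q) = 8*(5/q) = 40/q)
(((529 + 493) - 232) + 2088) + g(40) = (((529 + 493) - 232) + 2088) + 40/40 = ((1022 - 232) + 2088) + 40*(1/40) = (790 + 2088) + 1 = 2878 + 1 = 2879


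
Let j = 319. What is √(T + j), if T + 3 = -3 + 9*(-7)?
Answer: 5*√10 ≈ 15.811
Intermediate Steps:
T = -69 (T = -3 + (-3 + 9*(-7)) = -3 + (-3 - 63) = -3 - 66 = -69)
√(T + j) = √(-69 + 319) = √250 = 5*√10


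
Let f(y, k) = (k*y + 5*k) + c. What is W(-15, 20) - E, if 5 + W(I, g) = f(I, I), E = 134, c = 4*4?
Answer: 27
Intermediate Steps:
c = 16
f(y, k) = 16 + 5*k + k*y (f(y, k) = (k*y + 5*k) + 16 = (5*k + k*y) + 16 = 16 + 5*k + k*y)
W(I, g) = 11 + I² + 5*I (W(I, g) = -5 + (16 + 5*I + I*I) = -5 + (16 + 5*I + I²) = -5 + (16 + I² + 5*I) = 11 + I² + 5*I)
W(-15, 20) - E = (11 + (-15)² + 5*(-15)) - 1*134 = (11 + 225 - 75) - 134 = 161 - 134 = 27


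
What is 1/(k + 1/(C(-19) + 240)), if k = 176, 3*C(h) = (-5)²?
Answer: 745/131123 ≈ 0.0056817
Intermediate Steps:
C(h) = 25/3 (C(h) = (⅓)*(-5)² = (⅓)*25 = 25/3)
1/(k + 1/(C(-19) + 240)) = 1/(176 + 1/(25/3 + 240)) = 1/(176 + 1/(745/3)) = 1/(176 + 3/745) = 1/(131123/745) = 745/131123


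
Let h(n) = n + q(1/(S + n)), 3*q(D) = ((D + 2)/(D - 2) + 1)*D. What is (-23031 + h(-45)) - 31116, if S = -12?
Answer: -1065685682/19665 ≈ -54192.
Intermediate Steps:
q(D) = D*(1 + (2 + D)/(-2 + D))/3 (q(D) = (((D + 2)/(D - 2) + 1)*D)/3 = (((2 + D)/(-2 + D) + 1)*D)/3 = ((1 + (2 + D)/(-2 + D))*D)/3 = (D*(1 + (2 + D)/(-2 + D)))/3 = D*(1 + (2 + D)/(-2 + D))/3)
h(n) = n + 2/(3*(-12 + n)**2*(-2 + 1/(-12 + n))) (h(n) = n + 2*(1/(-12 + n))**2/(3*(-2 + 1/(-12 + n))) = n + 2/(3*(-12 + n)**2*(-2 + 1/(-12 + n))))
(-23031 + h(-45)) - 31116 = (-23031 + (-2/3 - 45*(-25 + 2*(-45))*(-12 - 45))/((-25 + 2*(-45))*(-12 - 45))) - 31116 = (-23031 + (-2/3 - 45*(-25 - 90)*(-57))/(-25 - 90*(-57))) - 31116 = (-23031 - 1/57*(-2/3 - 45*(-115)*(-57))/(-115)) - 31116 = (-23031 - 1/115*(-1/57)*(-2/3 - 294975)) - 31116 = (-23031 - 1/115*(-1/57)*(-884927/3)) - 31116 = (-23031 - 884927/19665) - 31116 = -453789542/19665 - 31116 = -1065685682/19665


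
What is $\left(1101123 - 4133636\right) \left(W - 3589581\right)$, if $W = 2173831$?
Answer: $4293280279750$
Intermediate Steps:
$\left(1101123 - 4133636\right) \left(W - 3589581\right) = \left(1101123 - 4133636\right) \left(2173831 - 3589581\right) = \left(-3032513\right) \left(-1415750\right) = 4293280279750$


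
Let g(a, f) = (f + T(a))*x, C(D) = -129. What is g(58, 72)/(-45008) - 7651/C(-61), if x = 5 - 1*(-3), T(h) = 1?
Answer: 43035109/725754 ≈ 59.297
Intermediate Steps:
x = 8 (x = 5 + 3 = 8)
g(a, f) = 8 + 8*f (g(a, f) = (f + 1)*8 = (1 + f)*8 = 8 + 8*f)
g(58, 72)/(-45008) - 7651/C(-61) = (8 + 8*72)/(-45008) - 7651/(-129) = (8 + 576)*(-1/45008) - 7651*(-1/129) = 584*(-1/45008) + 7651/129 = -73/5626 + 7651/129 = 43035109/725754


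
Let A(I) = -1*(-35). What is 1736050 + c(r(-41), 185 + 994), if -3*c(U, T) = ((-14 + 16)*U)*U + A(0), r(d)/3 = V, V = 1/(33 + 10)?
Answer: 9629804617/5547 ≈ 1.7360e+6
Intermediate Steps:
A(I) = 35
V = 1/43 ≈ 0.023256
r(d) = 3/43 (r(d) = 3*(1/43) = 3/43)
c(U, T) = -35/3 - 2*U**2/3 (c(U, T) = -(((-14 + 16)*U)*U + 35)/3 = -((2*U)*U + 35)/3 = -(2*U**2 + 35)/3 = -(35 + 2*U**2)/3 = -35/3 - 2*U**2/3)
1736050 + c(r(-41), 185 + 994) = 1736050 + (-35/3 - 2*(3/43)**2/3) = 1736050 + (-35/3 - 2/3*9/1849) = 1736050 + (-35/3 - 6/1849) = 1736050 - 64733/5547 = 9629804617/5547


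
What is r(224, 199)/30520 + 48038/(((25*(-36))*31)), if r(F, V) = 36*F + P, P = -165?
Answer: -62286883/42575400 ≈ -1.4630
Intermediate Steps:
r(F, V) = -165 + 36*F (r(F, V) = 36*F - 165 = -165 + 36*F)
r(224, 199)/30520 + 48038/(((25*(-36))*31)) = (-165 + 36*224)/30520 + 48038/(((25*(-36))*31)) = (-165 + 8064)*(1/30520) + 48038/((-900*31)) = 7899*(1/30520) + 48038/(-27900) = 7899/30520 + 48038*(-1/27900) = 7899/30520 - 24019/13950 = -62286883/42575400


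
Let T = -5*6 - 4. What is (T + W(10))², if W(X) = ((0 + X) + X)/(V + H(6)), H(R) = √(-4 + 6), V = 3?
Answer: 32484/49 + 7120*√2/49 ≈ 868.43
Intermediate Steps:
T = -34 (T = -30 - 4 = -34)
H(R) = √2
W(X) = 2*X/(3 + √2) (W(X) = ((0 + X) + X)/(3 + √2) = (X + X)/(3 + √2) = (2*X)/(3 + √2) = 2*X/(3 + √2))
(T + W(10))² = (-34 + ((6/7)*10 - 2/7*10*√2))² = (-34 + (60/7 - 20*√2/7))² = (-178/7 - 20*√2/7)²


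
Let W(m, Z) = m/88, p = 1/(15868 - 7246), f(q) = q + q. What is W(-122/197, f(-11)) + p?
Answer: -258637/37367748 ≈ -0.0069214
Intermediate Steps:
f(q) = 2*q
p = 1/8622 ≈ 0.00011598
W(m, Z) = m/88 (W(m, Z) = m*(1/88) = m/88)
W(-122/197, f(-11)) + p = (-122/197)/88 + 1/8622 = (-122*1/197)/88 + 1/8622 = (1/88)*(-122/197) + 1/8622 = -61/8668 + 1/8622 = -258637/37367748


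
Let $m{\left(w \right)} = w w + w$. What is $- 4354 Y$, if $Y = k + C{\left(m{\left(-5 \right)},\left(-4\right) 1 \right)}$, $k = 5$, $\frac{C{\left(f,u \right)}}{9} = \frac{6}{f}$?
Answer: $- \frac{167629}{5} \approx -33526.0$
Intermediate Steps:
$m{\left(w \right)} = w + w^{2}$ ($m{\left(w \right)} = w^{2} + w = w + w^{2}$)
$C{\left(f,u \right)} = \frac{54}{f}$ ($C{\left(f,u \right)} = 9 \frac{6}{f} = \frac{54}{f}$)
$Y = \frac{77}{10}$ ($Y = 5 + \frac{54}{\left(-5\right) \left(1 - 5\right)} = 5 + \frac{54}{\left(-5\right) \left(-4\right)} = 5 + \frac{54}{20} = 5 + 54 \cdot \frac{1}{20} = 5 + \frac{27}{10} = \frac{77}{10} \approx 7.7$)
$- 4354 Y = \left(-4354\right) \frac{77}{10} = - \frac{167629}{5}$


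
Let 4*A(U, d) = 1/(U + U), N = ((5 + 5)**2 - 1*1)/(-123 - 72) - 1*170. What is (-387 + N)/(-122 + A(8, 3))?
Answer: 2319232/507455 ≈ 4.5703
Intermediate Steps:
N = -11083/65 (N = (10**2 - 1)/(-195) - 170 = (100 - 1)*(-1/195) - 170 = 99*(-1/195) - 170 = -33/65 - 170 = -11083/65 ≈ -170.51)
A(U, d) = 1/(8*U) (A(U, d) = 1/(4*(U + U)) = 1/(4*((2*U))) = (1/(2*U))/4 = 1/(8*U))
(-387 + N)/(-122 + A(8, 3)) = (-387 - 11083/65)/(-122 + (1/8)/8) = -36238/(65*(-122 + (1/8)*(1/8))) = -36238/(65*(-122 + 1/64)) = -36238/(65*(-7807/64)) = -36238/65*(-64/7807) = 2319232/507455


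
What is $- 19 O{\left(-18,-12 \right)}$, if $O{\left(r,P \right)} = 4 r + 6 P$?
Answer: $2736$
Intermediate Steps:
$- 19 O{\left(-18,-12 \right)} = - 19 \left(4 \left(-18\right) + 6 \left(-12\right)\right) = - 19 \left(-72 - 72\right) = \left(-19\right) \left(-144\right) = 2736$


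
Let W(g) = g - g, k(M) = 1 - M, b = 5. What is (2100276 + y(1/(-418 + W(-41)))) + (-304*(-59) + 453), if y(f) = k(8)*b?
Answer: 2118630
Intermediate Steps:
W(g) = 0
y(f) = -35 (y(f) = (1 - 1*8)*5 = (1 - 8)*5 = -7*5 = -35)
(2100276 + y(1/(-418 + W(-41)))) + (-304*(-59) + 453) = (2100276 - 35) + (-304*(-59) + 453) = 2100241 + (17936 + 453) = 2100241 + 18389 = 2118630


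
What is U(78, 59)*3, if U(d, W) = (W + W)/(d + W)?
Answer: 354/137 ≈ 2.5839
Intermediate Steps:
U(d, W) = 2*W/(W + d) (U(d, W) = (2*W)/(W + d) = 2*W/(W + d))
U(78, 59)*3 = (2*59/(59 + 78))*3 = (2*59/137)*3 = (2*59*(1/137))*3 = (118/137)*3 = 354/137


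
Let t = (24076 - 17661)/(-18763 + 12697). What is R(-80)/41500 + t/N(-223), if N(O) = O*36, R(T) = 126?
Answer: 1600537837/505240173000 ≈ 0.0031679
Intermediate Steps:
t = -6415/6066 (t = 6415/(-6066) = 6415*(-1/6066) = -6415/6066 ≈ -1.0575)
N(O) = 36*O
R(-80)/41500 + t/N(-223) = 126/41500 - 6415/(6066*(36*(-223))) = 126*(1/41500) - 6415/6066/(-8028) = 63/20750 - 6415/6066*(-1/8028) = 63/20750 + 6415/48697848 = 1600537837/505240173000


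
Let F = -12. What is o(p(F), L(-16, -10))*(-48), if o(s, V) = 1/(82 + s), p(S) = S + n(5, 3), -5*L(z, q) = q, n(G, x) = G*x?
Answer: -48/85 ≈ -0.56471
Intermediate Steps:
L(z, q) = -q/5
p(S) = 15 + S (p(S) = S + 5*3 = S + 15 = 15 + S)
o(p(F), L(-16, -10))*(-48) = -48/(82 + (15 - 12)) = -48/(82 + 3) = -48/85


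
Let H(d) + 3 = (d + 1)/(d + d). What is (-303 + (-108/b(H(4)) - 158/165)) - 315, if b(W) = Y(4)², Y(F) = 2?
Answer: -106583/165 ≈ -645.96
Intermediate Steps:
H(d) = -3 + (1 + d)/(2*d) (H(d) = -3 + (d + 1)/(d + d) = -3 + (1 + d)/((2*d)) = -3 + (1 + d)*(1/(2*d)) = -3 + (1 + d)/(2*d))
b(W) = 4 (b(W) = 2² = 4)
(-303 + (-108/b(H(4)) - 158/165)) - 315 = (-303 + (-108/4 - 158/165)) - 315 = (-303 + (-108*¼ - 158*1/165)) - 315 = (-303 + (-27 - 158/165)) - 315 = (-303 - 4613/165) - 315 = -54608/165 - 315 = -106583/165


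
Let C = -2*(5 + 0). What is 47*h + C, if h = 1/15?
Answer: -103/15 ≈ -6.8667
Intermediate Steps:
C = -10 (C = -2*5 = -10)
h = 1/15 ≈ 0.066667
47*h + C = 47*(1/15) - 10 = 47/15 - 10 = -103/15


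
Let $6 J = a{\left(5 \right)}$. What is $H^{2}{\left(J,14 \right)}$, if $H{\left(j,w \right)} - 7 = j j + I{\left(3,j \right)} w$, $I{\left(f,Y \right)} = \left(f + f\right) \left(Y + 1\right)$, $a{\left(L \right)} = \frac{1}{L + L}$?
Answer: $\frac{110650034881}{12960000} \approx 8537.8$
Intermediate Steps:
$a{\left(L \right)} = \frac{1}{2 L}$
$I{\left(f,Y \right)} = 2 f \left(1 + Y\right)$
$J = \frac{1}{60}$ ($J = \frac{\frac{1}{2} \cdot \frac{1}{5}}{6} = \frac{1}{6} \cdot \frac{1}{10} = \frac{1}{60} \approx 0.016667$)
$H{\left(j,w \right)} = 7 + j^{2} + w \left(6 + 6 j\right)$ ($H{\left(j,w \right)} = 7 + \left(j j + 2 \cdot 3 \left(1 + j\right) w\right) = 7 + \left(j^{2} + \left(6 + 6 j\right) w\right) = 7 + \left(j^{2} + w \left(6 + 6 j\right)\right) = 7 + j^{2} + w \left(6 + 6 j\right)$)
$H^{2}{\left(J,14 \right)} = \left(7 + \left(\frac{1}{60}\right)^{2} + 6 \cdot 14 \left(1 + \frac{1}{60}\right)\right)^{2} = \left(7 + \frac{1}{3600} + 6 \cdot 14 \cdot \frac{61}{60}\right)^{2} = \left(7 + \frac{1}{3600} + \frac{427}{5}\right)^{2} = \left(\frac{332641}{3600}\right)^{2} = \frac{110650034881}{12960000}$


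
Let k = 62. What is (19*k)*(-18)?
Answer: -21204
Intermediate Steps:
(19*k)*(-18) = (19*62)*(-18) = 1178*(-18) = -21204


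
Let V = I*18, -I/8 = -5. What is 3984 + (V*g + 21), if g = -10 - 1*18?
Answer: -16155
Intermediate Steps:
I = 40 (I = -8*(-5) = 40)
V = 720 (V = 40*18 = 720)
g = -28 (g = -10 - 18 = -28)
3984 + (V*g + 21) = 3984 + (720*(-28) + 21) = 3984 + (-20160 + 21) = 3984 - 20139 = -16155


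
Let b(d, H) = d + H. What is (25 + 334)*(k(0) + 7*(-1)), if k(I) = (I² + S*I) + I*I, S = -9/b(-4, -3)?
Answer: -2513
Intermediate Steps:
b(d, H) = H + d
S = 9/7 (S = -9/(-3 - 4) = -9/(-7) = -9*(-⅐) = 9/7 ≈ 1.2857)
k(I) = 2*I² + 9*I/7 (k(I) = (I² + 9*I/7) + I*I = (I² + 9*I/7) + I² = 2*I² + 9*I/7)
(25 + 334)*(k(0) + 7*(-1)) = (25 + 334)*((⅐)*0*(9 + 14*0) + 7*(-1)) = 359*((⅐)*0*(9 + 0) - 7) = 359*((⅐)*0*9 - 7) = 359*(0 - 7) = 359*(-7) = -2513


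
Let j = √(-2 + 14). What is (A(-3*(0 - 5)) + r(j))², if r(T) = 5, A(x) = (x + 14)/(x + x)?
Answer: 32041/900 ≈ 35.601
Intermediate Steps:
j = 2*√3 (j = √12 = 2*√3 ≈ 3.4641)
A(x) = (14 + x)/(2*x) (A(x) = (14 + x)/((2*x)) = (14 + x)*(1/(2*x)) = (14 + x)/(2*x))
(A(-3*(0 - 5)) + r(j))² = ((14 - 3*(0 - 5))/(2*((-3*(0 - 5)))) + 5)² = ((14 - 3*(-5))/(2*((-3*(-5)))) + 5)² = ((½)*(14 + 15)/15 + 5)² = ((½)*(1/15)*29 + 5)² = (29/30 + 5)² = (179/30)² = 32041/900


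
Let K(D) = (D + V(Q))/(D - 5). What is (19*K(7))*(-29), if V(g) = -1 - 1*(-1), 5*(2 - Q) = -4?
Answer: -3857/2 ≈ -1928.5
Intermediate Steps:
Q = 14/5 (Q = 2 - 1/5*(-4) = 2 + 4/5 = 14/5 ≈ 2.8000)
V(g) = 0 (V(g) = -1 + 1 = 0)
K(D) = D/(-5 + D) (K(D) = (D + 0)/(D - 5) = D/(-5 + D))
(19*K(7))*(-29) = (19*(7/(-5 + 7)))*(-29) = (19*(7/2))*(-29) = (133/2)*(-29) = -3857/2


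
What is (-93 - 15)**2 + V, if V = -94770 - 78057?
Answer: -161163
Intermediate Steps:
V = -172827
(-93 - 15)**2 + V = (-93 - 15)**2 - 172827 = (-108)**2 - 172827 = 11664 - 172827 = -161163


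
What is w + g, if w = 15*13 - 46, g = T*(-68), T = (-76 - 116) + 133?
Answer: 4161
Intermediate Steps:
T = -59 (T = -192 + 133 = -59)
g = 4012 (g = -59*(-68) = 4012)
w = 149 (w = 195 - 46 = 149)
w + g = 149 + 4012 = 4161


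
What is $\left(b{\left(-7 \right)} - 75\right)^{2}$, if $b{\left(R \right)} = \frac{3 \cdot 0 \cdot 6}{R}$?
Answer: $5625$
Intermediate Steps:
$b{\left(R \right)} = 0$ ($b{\left(R \right)} = \frac{0 \cdot 6}{R} = \frac{0}{R} = 0$)
$\left(b{\left(-7 \right)} - 75\right)^{2} = \left(0 - 75\right)^{2} = \left(-75\right)^{2} = 5625$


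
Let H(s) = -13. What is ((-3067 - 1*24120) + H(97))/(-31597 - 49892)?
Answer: 27200/81489 ≈ 0.33379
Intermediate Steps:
((-3067 - 1*24120) + H(97))/(-31597 - 49892) = ((-3067 - 1*24120) - 13)/(-31597 - 49892) = ((-3067 - 24120) - 13)/(-81489) = (-27187 - 13)*(-1/81489) = -27200*(-1/81489) = 27200/81489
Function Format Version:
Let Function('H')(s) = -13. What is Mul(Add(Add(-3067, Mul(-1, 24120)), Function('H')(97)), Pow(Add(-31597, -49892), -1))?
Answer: Rational(27200, 81489) ≈ 0.33379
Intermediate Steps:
Mul(Add(Add(-3067, Mul(-1, 24120)), Function('H')(97)), Pow(Add(-31597, -49892), -1)) = Mul(Add(Add(-3067, Mul(-1, 24120)), -13), Pow(Add(-31597, -49892), -1)) = Mul(Add(Add(-3067, -24120), -13), Pow(-81489, -1)) = Mul(Add(-27187, -13), Rational(-1, 81489)) = Mul(-27200, Rational(-1, 81489)) = Rational(27200, 81489)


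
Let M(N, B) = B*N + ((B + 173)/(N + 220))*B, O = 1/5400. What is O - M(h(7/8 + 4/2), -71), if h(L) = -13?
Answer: -110291377/124200 ≈ -888.01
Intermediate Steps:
O = 1/5400 ≈ 0.00018519
M(N, B) = B*N + B*(173 + B)/(220 + N) (M(N, B) = B*N + ((173 + B)/(220 + N))*B = B*N + B*(173 + B)/(220 + N))
O - M(h(7/8 + 4/2), -71) = 1/5400 - (-71)*(173 - 71 + (-13)² + 220*(-13))/(220 - 13) = 1/5400 - (-71)*(173 - 71 + 169 - 2860)/207 = 1/5400 - (-71)*(-2589)/207 = 1/5400 - 1*61273/69 = 1/5400 - 61273/69 = -110291377/124200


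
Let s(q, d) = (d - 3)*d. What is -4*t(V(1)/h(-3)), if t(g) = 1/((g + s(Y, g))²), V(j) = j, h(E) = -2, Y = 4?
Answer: -64/25 ≈ -2.5600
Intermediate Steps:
s(q, d) = d*(-3 + d) (s(q, d) = (-3 + d)*d = d*(-3 + d))
t(g) = (g + g*(-3 + g))⁻² (t(g) = 1/((g + g*(-3 + g))²) = (g + g*(-3 + g))⁻²)
-4*t(V(1)/h(-3)) = -4/((1/(-2))²*(-2 + 1/(-2))²) = -4/((1*(-½))²*(-2 + 1*(-½))²) = -4/((-½)²*(-2 - ½)²) = -16/(-5/2)² = -16*4/25 = -4*16/25 = -64/25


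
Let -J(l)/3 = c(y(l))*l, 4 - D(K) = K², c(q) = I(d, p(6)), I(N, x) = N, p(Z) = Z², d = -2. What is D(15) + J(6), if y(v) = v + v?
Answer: -185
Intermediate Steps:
y(v) = 2*v
c(q) = -2
D(K) = 4 - K²
J(l) = 6*l (J(l) = -(-6)*l = 6*l)
D(15) + J(6) = (4 - 1*15²) + 6*6 = (4 - 1*225) + 36 = (4 - 225) + 36 = -221 + 36 = -185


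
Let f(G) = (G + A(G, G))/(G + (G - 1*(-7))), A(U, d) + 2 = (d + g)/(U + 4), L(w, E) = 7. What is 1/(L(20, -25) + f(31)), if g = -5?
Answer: 805/5982 ≈ 0.13457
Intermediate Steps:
A(U, d) = -2 + (-5 + d)/(4 + U) (A(U, d) = -2 + (d - 5)/(U + 4) = -2 + (-5 + d)/(4 + U))
f(G) = (G + (-13 - G)/(4 + G))/(7 + 2*G) (f(G) = (G + (-13 + G - 2*G)/(4 + G))/(G + (G - 1*(-7))) = (G + (-13 - G)/(4 + G))/(G + (G + 7)) = (G + (-13 - G)/(4 + G))/(G + (7 + G)) = (G + (-13 - G)/(4 + G))/(7 + 2*G))
1/(L(20, -25) + f(31)) = 1/(7 + (-13 - 1*31 + 31*(4 + 31))/((4 + 31)*(7 + 2*31))) = 1/(7 + (-13 - 31 + 31*35)/(35*(7 + 62))) = 1/(7 + (1/35)*(-13 - 31 + 1085)/69) = 1/(7 + (1/35)*(1/69)*1041) = 1/(7 + 347/805) = 1/(5982/805) = 805/5982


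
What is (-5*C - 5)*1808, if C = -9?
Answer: 72320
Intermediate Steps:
(-5*C - 5)*1808 = (-5*(-9) - 5)*1808 = (45 - 5)*1808 = 40*1808 = 72320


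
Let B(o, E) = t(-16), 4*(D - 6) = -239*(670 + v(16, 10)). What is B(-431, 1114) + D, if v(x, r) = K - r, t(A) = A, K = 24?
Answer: -40879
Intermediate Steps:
v(x, r) = 24 - r
D = -40863 (D = 6 + (-239*(670 + (24 - 1*10)))/4 = 6 + (-239*(670 + (24 - 10)))/4 = 6 + (-239*(670 + 14))/4 = 6 + (-239*684)/4 = 6 + (¼)*(-163476) = 6 - 40869 = -40863)
B(o, E) = -16
B(-431, 1114) + D = -16 - 40863 = -40879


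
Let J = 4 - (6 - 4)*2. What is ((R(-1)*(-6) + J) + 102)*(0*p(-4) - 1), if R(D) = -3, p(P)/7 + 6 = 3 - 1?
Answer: -120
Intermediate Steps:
p(P) = -28 (p(P) = -42 + 7*(3 - 1) = -42 + 7*2 = -42 + 14 = -28)
J = 0 (J = 4 - 2*2 = 4 - 1*4 = 4 - 4 = 0)
((R(-1)*(-6) + J) + 102)*(0*p(-4) - 1) = ((-3*(-6) + 0) + 102)*(0*(-28) - 1) = ((18 + 0) + 102)*(0 - 1) = (18 + 102)*(-1) = 120*(-1) = -120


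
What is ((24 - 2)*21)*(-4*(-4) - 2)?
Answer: 6468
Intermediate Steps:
((24 - 2)*21)*(-4*(-4) - 2) = (22*21)*(16 - 2) = 462*14 = 6468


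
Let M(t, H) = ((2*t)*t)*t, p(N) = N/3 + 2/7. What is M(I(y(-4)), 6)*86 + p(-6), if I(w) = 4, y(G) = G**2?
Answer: 77044/7 ≈ 11006.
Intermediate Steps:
p(N) = 2/7 + N/3 (p(N) = N*(1/3) + 2*(1/7) = N/3 + 2/7 = 2/7 + N/3)
M(t, H) = 2*t**3 (M(t, H) = (2*t**2)*t = 2*t**3)
M(I(y(-4)), 6)*86 + p(-6) = (2*4**3)*86 + (2/7 + (1/3)*(-6)) = (2*64)*86 + (2/7 - 2) = 128*86 - 12/7 = 11008 - 12/7 = 77044/7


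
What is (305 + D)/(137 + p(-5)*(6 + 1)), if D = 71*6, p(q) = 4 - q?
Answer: 731/200 ≈ 3.6550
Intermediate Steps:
D = 426
(305 + D)/(137 + p(-5)*(6 + 1)) = (305 + 426)/(137 + (4 - 1*(-5))*(6 + 1)) = 731/(137 + (4 + 5)*7) = 731/(137 + 9*7) = 731/(137 + 63) = 731/200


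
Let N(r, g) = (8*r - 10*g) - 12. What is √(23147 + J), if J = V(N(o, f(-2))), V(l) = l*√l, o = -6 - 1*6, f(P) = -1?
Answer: √(23147 - 686*I*√2) ≈ 152.17 - 3.188*I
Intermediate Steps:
o = -12 (o = -6 - 6 = -12)
N(r, g) = -12 - 10*g + 8*r (N(r, g) = (-10*g + 8*r) - 12 = -12 - 10*g + 8*r)
V(l) = l^(3/2)
J = -686*I*√2 (J = (-12 - 10*(-1) + 8*(-12))^(3/2) = (-12 + 10 - 96)^(3/2) = (-98)^(3/2) = -686*I*√2 ≈ -970.15*I)
√(23147 + J) = √(23147 - 686*I*√2)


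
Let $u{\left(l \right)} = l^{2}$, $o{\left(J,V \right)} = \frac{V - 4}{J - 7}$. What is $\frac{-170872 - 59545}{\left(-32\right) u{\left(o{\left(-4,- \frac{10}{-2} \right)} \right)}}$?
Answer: $\frac{27880457}{32} \approx 8.7126 \cdot 10^{5}$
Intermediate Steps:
$o{\left(J,V \right)} = \frac{-4 + V}{-7 + J}$
$\frac{-170872 - 59545}{\left(-32\right) u{\left(o{\left(-4,- \frac{10}{-2} \right)} \right)}} = \frac{-170872 - 59545}{\left(-32\right) \left(\frac{-4 - \frac{10}{-2}}{-7 - 4}\right)^{2}} = - \frac{230417}{\left(-32\right) \left(\frac{-4 - -5}{-11}\right)^{2}} = - \frac{230417}{\left(-32\right) \left(- \frac{-4 + 5}{11}\right)^{2}} = - \frac{230417}{\left(-32\right) \left(\left(- \frac{1}{11}\right) 1\right)^{2}} = - \frac{230417}{\left(-32\right) \left(- \frac{1}{11}\right)^{2}} = - \frac{230417}{\left(-32\right) \frac{1}{121}} = - \frac{230417}{- \frac{32}{121}} = \left(-230417\right) \left(- \frac{121}{32}\right) = \frac{27880457}{32}$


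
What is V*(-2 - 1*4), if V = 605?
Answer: -3630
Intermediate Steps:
V*(-2 - 1*4) = 605*(-2 - 1*4) = 605*(-2 - 4) = 605*(-6) = -3630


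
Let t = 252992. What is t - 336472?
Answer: -83480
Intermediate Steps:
t - 336472 = 252992 - 336472 = -83480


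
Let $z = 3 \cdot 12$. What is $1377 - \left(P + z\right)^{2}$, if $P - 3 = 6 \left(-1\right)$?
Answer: $288$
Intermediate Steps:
$z = 36$
$P = -3$ ($P = 3 + 6 \left(-1\right) = 3 - 6 = -3$)
$1377 - \left(P + z\right)^{2} = 1377 - \left(-3 + 36\right)^{2} = 1377 - 33^{2} = 1377 - 1089 = 288$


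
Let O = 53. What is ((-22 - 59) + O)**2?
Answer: 784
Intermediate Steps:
((-22 - 59) + O)**2 = ((-22 - 59) + 53)**2 = (-81 + 53)**2 = (-28)**2 = 784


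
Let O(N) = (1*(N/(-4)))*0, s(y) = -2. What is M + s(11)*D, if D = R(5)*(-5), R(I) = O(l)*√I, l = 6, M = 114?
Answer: 114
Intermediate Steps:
O(N) = 0 (O(N) = (1*(N*(-¼)))*0 = (1*(-N/4))*0 = -N/4*0 = 0)
R(I) = 0 (R(I) = 0*√I = 0)
D = 0 (D = 0*(-5) = 0)
M + s(11)*D = 114 - 2*0 = 114 + 0 = 114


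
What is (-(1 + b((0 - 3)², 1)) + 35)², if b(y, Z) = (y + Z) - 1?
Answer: 625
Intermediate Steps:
b(y, Z) = -1 + Z + y (b(y, Z) = (Z + y) - 1 = -1 + Z + y)
(-(1 + b((0 - 3)², 1)) + 35)² = (-(1 + (-1 + 1 + (0 - 3)²)) + 35)² = (-(1 + (-1 + 1 + (-3)²)) + 35)² = (-(1 + (-1 + 1 + 9)) + 35)² = (-(1 + 9) + 35)² = (-1*10 + 35)² = (-10 + 35)² = 25² = 625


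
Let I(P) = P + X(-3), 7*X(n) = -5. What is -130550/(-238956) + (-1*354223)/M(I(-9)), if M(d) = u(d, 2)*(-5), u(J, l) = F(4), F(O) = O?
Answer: 21161580547/1194780 ≈ 17712.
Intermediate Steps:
X(n) = -5/7 (X(n) = (1/7)*(-5) = -5/7)
I(P) = -5/7 + P (I(P) = P - 5/7 = -5/7 + P)
u(J, l) = 4
M(d) = -20 (M(d) = 4*(-5) = -20)
-130550/(-238956) + (-1*354223)/M(I(-9)) = -130550/(-238956) - 1*354223/(-20) = -130550*(-1/238956) - 354223*(-1/20) = 65275/119478 + 354223/20 = 21161580547/1194780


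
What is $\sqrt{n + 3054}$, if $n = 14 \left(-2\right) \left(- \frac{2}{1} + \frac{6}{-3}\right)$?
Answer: $\sqrt{3166} \approx 56.267$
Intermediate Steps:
$n = 112$ ($n = - 28 \left(\left(-2\right) 1 + 6 \left(- \frac{1}{3}\right)\right) = - 28 \left(-2 - 2\right) = \left(-28\right) \left(-4\right) = 112$)
$\sqrt{n + 3054} = \sqrt{112 + 3054} = \sqrt{3166}$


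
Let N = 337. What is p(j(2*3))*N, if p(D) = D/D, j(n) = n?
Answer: 337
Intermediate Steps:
p(D) = 1
p(j(2*3))*N = 1*337 = 337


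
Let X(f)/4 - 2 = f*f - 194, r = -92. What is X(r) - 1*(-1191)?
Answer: 34279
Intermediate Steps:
X(f) = -768 + 4*f² (X(f) = 8 + 4*(f*f - 194) = 8 + 4*(f² - 194) = 8 + 4*(-194 + f²) = 8 + (-776 + 4*f²) = -768 + 4*f²)
X(r) - 1*(-1191) = (-768 + 4*(-92)²) - 1*(-1191) = (-768 + 4*8464) + 1191 = (-768 + 33856) + 1191 = 33088 + 1191 = 34279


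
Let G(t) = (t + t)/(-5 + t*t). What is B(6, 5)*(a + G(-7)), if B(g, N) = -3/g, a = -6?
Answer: 139/44 ≈ 3.1591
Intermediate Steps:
G(t) = 2*t/(-5 + t**2) (G(t) = (2*t)/(-5 + t**2) = 2*t/(-5 + t**2))
B(6, 5)*(a + G(-7)) = (-3/6)*(-6 + 2*(-7)/(-5 + (-7)**2)) = (-3*1/6)*(-6 + 2*(-7)/(-5 + 49)) = -(-6 + 2*(-7)/44)/2 = -(-6 + 2*(-7)*(1/44))/2 = -(-6 - 7/22)/2 = -1/2*(-139/22) = 139/44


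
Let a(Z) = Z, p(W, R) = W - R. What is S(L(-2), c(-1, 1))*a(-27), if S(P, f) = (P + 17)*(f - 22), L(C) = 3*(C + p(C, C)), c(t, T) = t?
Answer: 6831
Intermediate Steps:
L(C) = 3*C (L(C) = 3*(C + (C - C)) = 3*(C + 0) = 3*C)
S(P, f) = (-22 + f)*(17 + P) (S(P, f) = (17 + P)*(-22 + f) = (-22 + f)*(17 + P))
S(L(-2), c(-1, 1))*a(-27) = (-374 - 66*(-2) + 17*(-1) + (3*(-2))*(-1))*(-27) = (-374 - 22*(-6) - 17 - 6*(-1))*(-27) = (-374 + 132 - 17 + 6)*(-27) = -253*(-27) = 6831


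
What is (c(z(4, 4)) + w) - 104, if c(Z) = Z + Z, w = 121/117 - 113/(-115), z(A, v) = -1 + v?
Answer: -1291454/13455 ≈ -95.983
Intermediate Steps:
w = 27136/13455 (w = 121*(1/117) - 113*(-1/115) = 121/117 + 113/115 = 27136/13455 ≈ 2.0168)
c(Z) = 2*Z
(c(z(4, 4)) + w) - 104 = (2*(-1 + 4) + 27136/13455) - 104 = (2*3 + 27136/13455) - 104 = (6 + 27136/13455) - 104 = 107866/13455 - 104 = -1291454/13455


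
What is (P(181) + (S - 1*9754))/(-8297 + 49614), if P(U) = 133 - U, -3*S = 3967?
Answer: -33373/123951 ≈ -0.26924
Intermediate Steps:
S = -3967/3 (S = -⅓*3967 = -3967/3 ≈ -1322.3)
(P(181) + (S - 1*9754))/(-8297 + 49614) = ((133 - 1*181) + (-3967/3 - 1*9754))/(-8297 + 49614) = ((133 - 181) + (-3967/3 - 9754))/41317 = (-48 - 33229/3)*(1/41317) = -33373/3*1/41317 = -33373/123951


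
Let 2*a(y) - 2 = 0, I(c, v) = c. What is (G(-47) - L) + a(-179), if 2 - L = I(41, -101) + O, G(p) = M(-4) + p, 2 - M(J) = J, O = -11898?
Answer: -11899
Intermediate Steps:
M(J) = 2 - J
G(p) = 6 + p (G(p) = (2 - 1*(-4)) + p = (2 + 4) + p = 6 + p)
L = 11859 (L = 2 - (41 - 11898) = 2 - 1*(-11857) = 2 + 11857 = 11859)
a(y) = 1 (a(y) = 1 + (½)*0 = 1 + 0 = 1)
(G(-47) - L) + a(-179) = ((6 - 47) - 1*11859) + 1 = (-41 - 11859) + 1 = -11900 + 1 = -11899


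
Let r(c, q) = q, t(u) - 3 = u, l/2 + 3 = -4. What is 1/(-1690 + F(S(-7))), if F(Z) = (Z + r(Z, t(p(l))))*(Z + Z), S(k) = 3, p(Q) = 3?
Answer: -1/1636 ≈ -0.00061125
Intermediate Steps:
l = -14 (l = -6 + 2*(-4) = -6 - 8 = -14)
t(u) = 3 + u
F(Z) = 2*Z*(6 + Z) (F(Z) = (Z + (3 + 3))*(Z + Z) = (Z + 6)*(2*Z) = (6 + Z)*(2*Z) = 2*Z*(6 + Z))
1/(-1690 + F(S(-7))) = 1/(-1690 + 2*3*(6 + 3)) = 1/(-1690 + 2*3*9) = 1/(-1690 + 54) = 1/(-1636) = -1/1636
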